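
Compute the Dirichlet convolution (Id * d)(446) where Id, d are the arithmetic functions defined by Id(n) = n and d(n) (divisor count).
(Id * d)(446) = 900

Divisors of 446: [1, 2, 223, 446]. For each d | 446:
  d = 1: Id(1) · d(446/1) = 1 · 4 = 4
  d = 2: Id(2) · d(446/2) = 2 · 2 = 4
  d = 223: Id(223) · d(446/223) = 223 · 2 = 446
  d = 446: Id(446) · d(446/446) = 446 · 1 = 446
Summing: (Id * d)(446) = 4 + 4 + 446 + 446 = 900.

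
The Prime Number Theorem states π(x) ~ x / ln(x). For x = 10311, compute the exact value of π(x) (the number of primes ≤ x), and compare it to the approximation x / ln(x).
π(10311) = 1264;  x/ln(x) ≈ 1115.79;  relative error ≈ 11.73%.

Directly count primes up to 10311: π(10311) = 1264. The PNT approximation gives 10311/ln(10311) ≈ 10311/9.24097 ≈ 1115.79. Relative error (π(x) − x/ln(x)) / π(x) ≈ 11.73%; the approximation is known to undercount slightly (Li(x) is a better estimate).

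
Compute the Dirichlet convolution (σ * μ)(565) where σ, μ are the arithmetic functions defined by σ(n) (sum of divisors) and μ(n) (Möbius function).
(σ * μ)(565) = 565

Divisors of 565: [1, 5, 113, 565]. For each d | 565:
  d = 1: σ(1) · μ(565/1) = 1 · 1 = 1
  d = 5: σ(5) · μ(565/5) = 6 · -1 = -6
  d = 113: σ(113) · μ(565/113) = 114 · -1 = -114
  d = 565: σ(565) · μ(565/565) = 684 · 1 = 684
Summing: (σ * μ)(565) = 1 + -6 + -114 + 684 = 565.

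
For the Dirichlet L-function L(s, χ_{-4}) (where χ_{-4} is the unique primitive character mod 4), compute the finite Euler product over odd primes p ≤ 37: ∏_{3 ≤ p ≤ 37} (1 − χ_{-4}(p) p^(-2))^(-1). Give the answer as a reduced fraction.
∏ = 136633422149134339/149104402366464000

The odd primes p ≤ 37 are [3, 5, 7, 11, 13, 17, 19, 23, 29, 31, 37]. For each, χ(p) = 1 if p ≡ 1 mod 4, χ(p) = −1 if p ≡ 3 mod 4. Taking (1 − χ(p)/p^2)^(-1) = p^2/(p^2 − χ(p)): (1 − (-1)/3^2)^(-1) · (1 − (1)/5^2)^(-1) · (1 − (-1)/7^2)^(-1) · (1 − (-1)/11^2)^(-1) · (1 − (1)/13^2)^(-1) · (1 − (1)/17^2)^(-1) · (1 − (-1)/19^2)^(-1) · (1 − (-1)/23^2)^(-1) · (1 − (1)/29^2)^(-1) · (1 − (-1)/31^2)^(-1) · (1 − (1)/37^2)^(-1) = 136633422149134339/149104402366464000.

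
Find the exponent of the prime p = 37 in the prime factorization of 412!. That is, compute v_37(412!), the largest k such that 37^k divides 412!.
v_37(412!) = 11

Legendre's formula: v_p(n!) = Σ_{k ≥ 1} ⌊n / p^k⌋. For p = 37, n = 412, the terms are:
  ⌊412/37^1⌋ = ⌊412/37⌋ = 11
(the next term ⌊412/37^2⌋ = 0, terminating the sum). Summing: v_37(412!) = 11 = 11.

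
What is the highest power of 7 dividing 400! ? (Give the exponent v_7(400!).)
v_7(400!) = 66

Legendre's formula: v_p(n!) = Σ_{k ≥ 1} ⌊n / p^k⌋. For p = 7, n = 400, the terms are:
  ⌊400/7^1⌋ = ⌊400/7⌋ = 57
  ⌊400/7^2⌋ = ⌊400/49⌋ = 8
  ⌊400/7^3⌋ = ⌊400/343⌋ = 1
(the next term ⌊400/7^4⌋ = 0, terminating the sum). Summing: v_7(400!) = 57 + 8 + 1 = 66.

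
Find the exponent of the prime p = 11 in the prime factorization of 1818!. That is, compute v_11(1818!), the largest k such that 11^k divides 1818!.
v_11(1818!) = 181

Legendre's formula: v_p(n!) = Σ_{k ≥ 1} ⌊n / p^k⌋. For p = 11, n = 1818, the terms are:
  ⌊1818/11^1⌋ = ⌊1818/11⌋ = 165
  ⌊1818/11^2⌋ = ⌊1818/121⌋ = 15
  ⌊1818/11^3⌋ = ⌊1818/1331⌋ = 1
(the next term ⌊1818/11^4⌋ = 0, terminating the sum). Summing: v_11(1818!) = 165 + 15 + 1 = 181.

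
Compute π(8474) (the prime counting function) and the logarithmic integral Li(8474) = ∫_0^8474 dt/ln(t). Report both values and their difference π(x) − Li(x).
π(8474) = 1059;  Li(8474) ≈ 1078.99;  π(x) − Li(x) ≈ -19.99.

Direct count of primes ≤ 8474 gives π(8474) = 1059. Numerical evaluation of the logarithmic integral gives Li(8474) ≈ 1078.99. The difference π(x) − Li(x) ≈ -19.99 is typically negative for small/moderate x (Li(x) overestimates), though Littlewood's theorem shows this sign changes infinitely often.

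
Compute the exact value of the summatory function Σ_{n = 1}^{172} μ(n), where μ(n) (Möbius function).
Σ_{n ≤ 172} μ(n) = -2

Compute μ(n) for each 1 ≤ n ≤ 172: μ(1) = 1, μ(2) = -1, μ(3) = -1, μ(4) = 0, μ(5) = -1, μ(6) = 1, μ(7) = -1, μ(8) = 0, μ(9) = 0, μ(10) = 1, μ(11) = -1, μ(12) = 0, μ(13) = -1, μ(14) = 1, μ(15) = 1, μ(16) = 0, μ(17) = -1, μ(18) = 0, μ(19) = -1, μ(20) = 0, μ(21) = 1, μ(22) = 1, μ(23) = -1, μ(24) = 0, μ(25) = 0, μ(26) = 1, μ(27) = 0, μ(28) = 0, μ(29) = -1, μ(30) = -1, μ(31) = -1, μ(32) = 0, μ(33) = 1, μ(34) = 1, μ(35) = 1, μ(36) = 0, μ(37) = -1, μ(38) = 1, μ(39) = 1, μ(40) = 0, μ(41) = -1, μ(42) = -1, μ(43) = -1, μ(44) = 0, μ(45) = 0, μ(46) = 1, μ(47) = -1, μ(48) = 0, μ(49) = 0, μ(50) = 0, μ(51) = 1, μ(52) = 0, μ(53) = -1, μ(54) = 0, μ(55) = 1, μ(56) = 0, μ(57) = 1, μ(58) = 1, μ(59) = -1, μ(60) = 0, μ(61) = -1, μ(62) = 1, μ(63) = 0, μ(64) = 0, μ(65) = 1, μ(66) = -1, μ(67) = -1, μ(68) = 0, μ(69) = 1, μ(70) = -1, μ(71) = -1, μ(72) = 0, μ(73) = -1, μ(74) = 1, μ(75) = 0, μ(76) = 0, μ(77) = 1, μ(78) = -1, μ(79) = -1, μ(80) = 0, μ(81) = 0, μ(82) = 1, μ(83) = -1, μ(84) = 0, μ(85) = 1, μ(86) = 1, μ(87) = 1, μ(88) = 0, μ(89) = -1, μ(90) = 0, μ(91) = 1, μ(92) = 0, μ(93) = 1, μ(94) = 1, μ(95) = 1, μ(96) = 0, μ(97) = -1, μ(98) = 0, μ(99) = 0, μ(100) = 0, μ(101) = -1, μ(102) = -1, μ(103) = -1, μ(104) = 0, μ(105) = -1, μ(106) = 1, μ(107) = -1, μ(108) = 0, μ(109) = -1, μ(110) = -1, μ(111) = 1, μ(112) = 0, μ(113) = -1, μ(114) = -1, μ(115) = 1, μ(116) = 0, μ(117) = 0, μ(118) = 1, μ(119) = 1, μ(120) = 0, μ(121) = 0, μ(122) = 1, μ(123) = 1, μ(124) = 0, μ(125) = 0, μ(126) = 0, μ(127) = -1, μ(128) = 0, μ(129) = 1, μ(130) = -1, μ(131) = -1, μ(132) = 0, μ(133) = 1, μ(134) = 1, μ(135) = 0, μ(136) = 0, μ(137) = -1, μ(138) = -1, μ(139) = -1, μ(140) = 0, μ(141) = 1, μ(142) = 1, μ(143) = 1, μ(144) = 0, μ(145) = 1, μ(146) = 1, μ(147) = 0, μ(148) = 0, μ(149) = -1, μ(150) = 0, μ(151) = -1, μ(152) = 0, μ(153) = 0, μ(154) = -1, μ(155) = 1, μ(156) = 0, μ(157) = -1, μ(158) = 1, μ(159) = 1, μ(160) = 0, μ(161) = 1, μ(162) = 0, μ(163) = -1, μ(164) = 0, μ(165) = -1, μ(166) = 1, μ(167) = -1, μ(168) = 0, μ(169) = 0, μ(170) = -1, μ(171) = 0, μ(172) = 0. Summing all 172 values: -2. (Mertens function M(x) = Σ_{n ≤ x} μ(n); on average M(x) should be small (PNT ⟺ M(x) = o(x)).)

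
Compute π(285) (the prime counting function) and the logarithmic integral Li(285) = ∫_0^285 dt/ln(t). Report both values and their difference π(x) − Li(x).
π(285) = 61;  Li(285) ≈ 65.69;  π(x) − Li(x) ≈ -4.69.

Direct count of primes ≤ 285 gives π(285) = 61. Numerical evaluation of the logarithmic integral gives Li(285) ≈ 65.69. The difference π(x) − Li(x) ≈ -4.69 is typically negative for small/moderate x (Li(x) overestimates), though Littlewood's theorem shows this sign changes infinitely often.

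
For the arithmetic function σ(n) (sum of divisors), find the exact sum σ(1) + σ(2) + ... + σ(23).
Σ_{n ≤ 23} σ(n) = 431

Compute σ(n) for each 1 ≤ n ≤ 23: σ(1) = 1, σ(2) = 3, σ(3) = 4, σ(4) = 7, σ(5) = 6, σ(6) = 12, σ(7) = 8, σ(8) = 15, σ(9) = 13, σ(10) = 18, σ(11) = 12, σ(12) = 28, σ(13) = 14, σ(14) = 24, σ(15) = 24, σ(16) = 31, σ(17) = 18, σ(18) = 39, σ(19) = 20, σ(20) = 42, σ(21) = 32, σ(22) = 36, σ(23) = 24. Summing all 23 values: 431. (Average order: Σ_{n ≤ x} σ(n) ~ (π²/12) x². For x = 23, (π²/12)·23² ≈ 435.09.)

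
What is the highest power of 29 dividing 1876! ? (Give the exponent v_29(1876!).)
v_29(1876!) = 66

Legendre's formula: v_p(n!) = Σ_{k ≥ 1} ⌊n / p^k⌋. For p = 29, n = 1876, the terms are:
  ⌊1876/29^1⌋ = ⌊1876/29⌋ = 64
  ⌊1876/29^2⌋ = ⌊1876/841⌋ = 2
(the next term ⌊1876/29^3⌋ = 0, terminating the sum). Summing: v_29(1876!) = 64 + 2 = 66.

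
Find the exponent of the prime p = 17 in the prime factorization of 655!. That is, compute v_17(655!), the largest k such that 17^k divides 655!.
v_17(655!) = 40

Legendre's formula: v_p(n!) = Σ_{k ≥ 1} ⌊n / p^k⌋. For p = 17, n = 655, the terms are:
  ⌊655/17^1⌋ = ⌊655/17⌋ = 38
  ⌊655/17^2⌋ = ⌊655/289⌋ = 2
(the next term ⌊655/17^3⌋ = 0, terminating the sum). Summing: v_17(655!) = 38 + 2 = 40.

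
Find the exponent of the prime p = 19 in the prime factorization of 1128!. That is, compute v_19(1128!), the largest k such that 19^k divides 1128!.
v_19(1128!) = 62

Legendre's formula: v_p(n!) = Σ_{k ≥ 1} ⌊n / p^k⌋. For p = 19, n = 1128, the terms are:
  ⌊1128/19^1⌋ = ⌊1128/19⌋ = 59
  ⌊1128/19^2⌋ = ⌊1128/361⌋ = 3
(the next term ⌊1128/19^3⌋ = 0, terminating the sum). Summing: v_19(1128!) = 59 + 3 = 62.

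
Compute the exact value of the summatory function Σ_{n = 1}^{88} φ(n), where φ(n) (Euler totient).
Σ_{n ≤ 88} φ(n) = 2368

Compute φ(n) for each 1 ≤ n ≤ 88: φ(1) = 1, φ(2) = 1, φ(3) = 2, φ(4) = 2, φ(5) = 4, φ(6) = 2, φ(7) = 6, φ(8) = 4, φ(9) = 6, φ(10) = 4, φ(11) = 10, φ(12) = 4, φ(13) = 12, φ(14) = 6, φ(15) = 8, φ(16) = 8, φ(17) = 16, φ(18) = 6, φ(19) = 18, φ(20) = 8, φ(21) = 12, φ(22) = 10, φ(23) = 22, φ(24) = 8, φ(25) = 20, φ(26) = 12, φ(27) = 18, φ(28) = 12, φ(29) = 28, φ(30) = 8, φ(31) = 30, φ(32) = 16, φ(33) = 20, φ(34) = 16, φ(35) = 24, φ(36) = 12, φ(37) = 36, φ(38) = 18, φ(39) = 24, φ(40) = 16, φ(41) = 40, φ(42) = 12, φ(43) = 42, φ(44) = 20, φ(45) = 24, φ(46) = 22, φ(47) = 46, φ(48) = 16, φ(49) = 42, φ(50) = 20, φ(51) = 32, φ(52) = 24, φ(53) = 52, φ(54) = 18, φ(55) = 40, φ(56) = 24, φ(57) = 36, φ(58) = 28, φ(59) = 58, φ(60) = 16, φ(61) = 60, φ(62) = 30, φ(63) = 36, φ(64) = 32, φ(65) = 48, φ(66) = 20, φ(67) = 66, φ(68) = 32, φ(69) = 44, φ(70) = 24, φ(71) = 70, φ(72) = 24, φ(73) = 72, φ(74) = 36, φ(75) = 40, φ(76) = 36, φ(77) = 60, φ(78) = 24, φ(79) = 78, φ(80) = 32, φ(81) = 54, φ(82) = 40, φ(83) = 82, φ(84) = 24, φ(85) = 64, φ(86) = 42, φ(87) = 56, φ(88) = 40. Summing all 88 values: 2368. (Average order: Σ_{n ≤ x} φ(n) ~ (3/π²) x². For x = 88, (3/π²)·88² ≈ 2353.89.)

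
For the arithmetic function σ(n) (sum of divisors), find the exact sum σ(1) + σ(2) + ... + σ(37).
Σ_{n ≤ 37} σ(n) = 1136

Compute σ(n) for each 1 ≤ n ≤ 37: σ(1) = 1, σ(2) = 3, σ(3) = 4, σ(4) = 7, σ(5) = 6, σ(6) = 12, σ(7) = 8, σ(8) = 15, σ(9) = 13, σ(10) = 18, σ(11) = 12, σ(12) = 28, σ(13) = 14, σ(14) = 24, σ(15) = 24, σ(16) = 31, σ(17) = 18, σ(18) = 39, σ(19) = 20, σ(20) = 42, σ(21) = 32, σ(22) = 36, σ(23) = 24, σ(24) = 60, σ(25) = 31, σ(26) = 42, σ(27) = 40, σ(28) = 56, σ(29) = 30, σ(30) = 72, σ(31) = 32, σ(32) = 63, σ(33) = 48, σ(34) = 54, σ(35) = 48, σ(36) = 91, σ(37) = 38. Summing all 37 values: 1136. (Average order: Σ_{n ≤ x} σ(n) ~ (π²/12) x². For x = 37, (π²/12)·37² ≈ 1125.96.)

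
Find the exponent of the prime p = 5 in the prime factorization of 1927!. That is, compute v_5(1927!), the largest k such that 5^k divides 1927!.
v_5(1927!) = 480

Legendre's formula: v_p(n!) = Σ_{k ≥ 1} ⌊n / p^k⌋. For p = 5, n = 1927, the terms are:
  ⌊1927/5^1⌋ = ⌊1927/5⌋ = 385
  ⌊1927/5^2⌋ = ⌊1927/25⌋ = 77
  ⌊1927/5^3⌋ = ⌊1927/125⌋ = 15
  ⌊1927/5^4⌋ = ⌊1927/625⌋ = 3
(the next term ⌊1927/5^5⌋ = 0, terminating the sum). Summing: v_5(1927!) = 385 + 77 + 15 + 3 = 480.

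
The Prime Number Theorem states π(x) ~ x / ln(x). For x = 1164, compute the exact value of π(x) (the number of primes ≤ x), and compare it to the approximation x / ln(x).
π(1164) = 192;  x/ln(x) ≈ 164.88;  relative error ≈ 14.12%.

Directly count primes up to 1164: π(1164) = 192. The PNT approximation gives 1164/ln(1164) ≈ 1164/7.05962 ≈ 164.88. Relative error (π(x) − x/ln(x)) / π(x) ≈ 14.12%; the approximation is known to undercount slightly (Li(x) is a better estimate).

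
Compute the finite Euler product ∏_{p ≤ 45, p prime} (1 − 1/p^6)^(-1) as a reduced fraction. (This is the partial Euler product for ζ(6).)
∏ = 58415599349237689613444204788995855063746535337692192433390985/57419764821752678419559868369284941010851064169028064391462912

The primes p ≤ 45 are [2, 3, 5, 7, 11, 13, 17, 19, 23, 29, 31, 37, 41, 43]. For each prime, (1 − 1/p^6)^(-1) = p^6 / (p^6 − 1). The product is (1 − 1/2^6)^(-1), (1 − 1/3^6)^(-1), (1 − 1/5^6)^(-1), (1 − 1/7^6)^(-1), (1 − 1/11^6)^(-1), (1 − 1/13^6)^(-1), (1 − 1/17^6)^(-1), (1 − 1/19^6)^(-1), (1 − 1/23^6)^(-1), (1 − 1/29^6)^(-1), (1 − 1/31^6)^(-1), (1 − 1/37^6)^(-1), (1 − 1/41^6)^(-1), (1 − 1/43^6)^(-1) = ∏ p^6 / (p^6 − 1) = 58415599349237689613444204788995855063746535337692192433390985/57419764821752678419559868369284941010851064169028064391462912.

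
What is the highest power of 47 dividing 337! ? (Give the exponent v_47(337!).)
v_47(337!) = 7

Legendre's formula: v_p(n!) = Σ_{k ≥ 1} ⌊n / p^k⌋. For p = 47, n = 337, the terms are:
  ⌊337/47^1⌋ = ⌊337/47⌋ = 7
(the next term ⌊337/47^2⌋ = 0, terminating the sum). Summing: v_47(337!) = 7 = 7.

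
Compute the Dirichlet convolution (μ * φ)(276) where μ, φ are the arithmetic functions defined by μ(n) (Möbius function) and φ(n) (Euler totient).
(μ * φ)(276) = 21

Divisors of 276: [1, 2, 3, 4, 6, 12, 23, 46, 69, 92, 138, 276]. For each d | 276:
  d = 1: μ(1) · φ(276/1) = 1 · 88 = 88
  d = 2: μ(2) · φ(276/2) = -1 · 44 = -44
  d = 3: μ(3) · φ(276/3) = -1 · 44 = -44
  d = 4: μ(4) · φ(276/4) = 0 · 44 = 0
  d = 6: μ(6) · φ(276/6) = 1 · 22 = 22
  d = 12: μ(12) · φ(276/12) = 0 · 22 = 0
  d = 23: μ(23) · φ(276/23) = -1 · 4 = -4
  d = 46: μ(46) · φ(276/46) = 1 · 2 = 2
  d = 69: μ(69) · φ(276/69) = 1 · 2 = 2
  d = 92: μ(92) · φ(276/92) = 0 · 2 = 0
  d = 138: μ(138) · φ(276/138) = -1 · 1 = -1
  d = 276: μ(276) · φ(276/276) = 0 · 1 = 0
Summing: (μ * φ)(276) = 88 + -44 + -44 + 0 + 22 + 0 + -4 + 2 + 2 + 0 + -1 + 0 = 21.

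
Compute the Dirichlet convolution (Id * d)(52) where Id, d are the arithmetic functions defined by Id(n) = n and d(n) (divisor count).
(Id * d)(52) = 165

Divisors of 52: [1, 2, 4, 13, 26, 52]. For each d | 52:
  d = 1: Id(1) · d(52/1) = 1 · 6 = 6
  d = 2: Id(2) · d(52/2) = 2 · 4 = 8
  d = 4: Id(4) · d(52/4) = 4 · 2 = 8
  d = 13: Id(13) · d(52/13) = 13 · 3 = 39
  d = 26: Id(26) · d(52/26) = 26 · 2 = 52
  d = 52: Id(52) · d(52/52) = 52 · 1 = 52
Summing: (Id * d)(52) = 6 + 8 + 8 + 39 + 52 + 52 = 165.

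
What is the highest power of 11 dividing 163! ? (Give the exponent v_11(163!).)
v_11(163!) = 15

Legendre's formula: v_p(n!) = Σ_{k ≥ 1} ⌊n / p^k⌋. For p = 11, n = 163, the terms are:
  ⌊163/11^1⌋ = ⌊163/11⌋ = 14
  ⌊163/11^2⌋ = ⌊163/121⌋ = 1
(the next term ⌊163/11^3⌋ = 0, terminating the sum). Summing: v_11(163!) = 14 + 1 = 15.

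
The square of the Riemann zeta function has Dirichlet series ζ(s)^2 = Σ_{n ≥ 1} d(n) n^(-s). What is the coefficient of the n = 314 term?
d(314) = 4

ζ(s)^2 = (Σ 1/m^s)(Σ 1/k^s). The coefficient of 1/n^s in the product is the number of ordered pairs (m, k) with mk = n, which equals d(n). For n = 314, divisors are [1, 2, 157, 314], so d(314) = 4.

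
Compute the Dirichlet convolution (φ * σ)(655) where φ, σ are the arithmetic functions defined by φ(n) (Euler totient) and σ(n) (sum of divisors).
(φ * σ)(655) = 2620

Divisors of 655: [1, 5, 131, 655]. For each d | 655:
  d = 1: φ(1) · σ(655/1) = 1 · 792 = 792
  d = 5: φ(5) · σ(655/5) = 4 · 132 = 528
  d = 131: φ(131) · σ(655/131) = 130 · 6 = 780
  d = 655: φ(655) · σ(655/655) = 520 · 1 = 520
Summing: (φ * σ)(655) = 792 + 528 + 780 + 520 = 2620.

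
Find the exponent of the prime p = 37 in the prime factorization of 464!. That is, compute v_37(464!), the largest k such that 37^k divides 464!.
v_37(464!) = 12

Legendre's formula: v_p(n!) = Σ_{k ≥ 1} ⌊n / p^k⌋. For p = 37, n = 464, the terms are:
  ⌊464/37^1⌋ = ⌊464/37⌋ = 12
(the next term ⌊464/37^2⌋ = 0, terminating the sum). Summing: v_37(464!) = 12 = 12.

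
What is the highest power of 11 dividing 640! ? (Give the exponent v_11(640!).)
v_11(640!) = 63

Legendre's formula: v_p(n!) = Σ_{k ≥ 1} ⌊n / p^k⌋. For p = 11, n = 640, the terms are:
  ⌊640/11^1⌋ = ⌊640/11⌋ = 58
  ⌊640/11^2⌋ = ⌊640/121⌋ = 5
(the next term ⌊640/11^3⌋ = 0, terminating the sum). Summing: v_11(640!) = 58 + 5 = 63.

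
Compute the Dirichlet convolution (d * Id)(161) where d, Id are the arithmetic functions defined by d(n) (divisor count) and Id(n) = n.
(d * Id)(161) = 225

Divisors of 161: [1, 7, 23, 161]. For each d | 161:
  d = 1: d(1) · Id(161/1) = 1 · 161 = 161
  d = 7: d(7) · Id(161/7) = 2 · 23 = 46
  d = 23: d(23) · Id(161/23) = 2 · 7 = 14
  d = 161: d(161) · Id(161/161) = 4 · 1 = 4
Summing: (d * Id)(161) = 161 + 46 + 14 + 4 = 225.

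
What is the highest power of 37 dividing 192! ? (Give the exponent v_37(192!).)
v_37(192!) = 5

Legendre's formula: v_p(n!) = Σ_{k ≥ 1} ⌊n / p^k⌋. For p = 37, n = 192, the terms are:
  ⌊192/37^1⌋ = ⌊192/37⌋ = 5
(the next term ⌊192/37^2⌋ = 0, terminating the sum). Summing: v_37(192!) = 5 = 5.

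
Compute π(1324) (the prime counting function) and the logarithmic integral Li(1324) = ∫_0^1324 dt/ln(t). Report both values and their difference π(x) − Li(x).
π(1324) = 216;  Li(1324) ≈ 223.54;  π(x) − Li(x) ≈ -7.54.

Direct count of primes ≤ 1324 gives π(1324) = 216. Numerical evaluation of the logarithmic integral gives Li(1324) ≈ 223.54. The difference π(x) − Li(x) ≈ -7.54 is typically negative for small/moderate x (Li(x) overestimates), though Littlewood's theorem shows this sign changes infinitely often.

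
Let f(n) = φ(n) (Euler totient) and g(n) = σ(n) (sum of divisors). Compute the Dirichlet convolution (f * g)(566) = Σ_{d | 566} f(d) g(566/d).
(φ * σ)(566) = 2264

Divisors of 566: [1, 2, 283, 566]. For each d | 566:
  d = 1: φ(1) · σ(566/1) = 1 · 852 = 852
  d = 2: φ(2) · σ(566/2) = 1 · 284 = 284
  d = 283: φ(283) · σ(566/283) = 282 · 3 = 846
  d = 566: φ(566) · σ(566/566) = 282 · 1 = 282
Summing: (φ * σ)(566) = 852 + 284 + 846 + 282 = 2264.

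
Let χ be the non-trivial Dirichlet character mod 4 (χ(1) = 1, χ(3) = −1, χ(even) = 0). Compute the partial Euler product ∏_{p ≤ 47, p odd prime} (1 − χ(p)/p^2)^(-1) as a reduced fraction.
∏ = 114726379539814929565547/125247697987829760000000

The odd primes p ≤ 47 are [3, 5, 7, 11, 13, 17, 19, 23, 29, 31, 37, 41, 43, 47]. For each, χ(p) = 1 if p ≡ 1 mod 4, χ(p) = −1 if p ≡ 3 mod 4. Taking (1 − χ(p)/p^2)^(-1) = p^2/(p^2 − χ(p)): (1 − (-1)/3^2)^(-1) · (1 − (1)/5^2)^(-1) · (1 − (-1)/7^2)^(-1) · (1 − (-1)/11^2)^(-1) · (1 − (1)/13^2)^(-1) · (1 − (1)/17^2)^(-1) · (1 − (-1)/19^2)^(-1) · (1 − (-1)/23^2)^(-1) · (1 − (1)/29^2)^(-1) · (1 − (-1)/31^2)^(-1) · (1 − (1)/37^2)^(-1) · (1 − (1)/41^2)^(-1) · (1 − (-1)/43^2)^(-1) · (1 − (-1)/47^2)^(-1) = 114726379539814929565547/125247697987829760000000.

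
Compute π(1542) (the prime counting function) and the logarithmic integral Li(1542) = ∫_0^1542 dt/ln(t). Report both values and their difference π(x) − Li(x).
π(1542) = 242;  Li(1542) ≈ 253.54;  π(x) − Li(x) ≈ -11.54.

Direct count of primes ≤ 1542 gives π(1542) = 242. Numerical evaluation of the logarithmic integral gives Li(1542) ≈ 253.54. The difference π(x) − Li(x) ≈ -11.54 is typically negative for small/moderate x (Li(x) overestimates), though Littlewood's theorem shows this sign changes infinitely often.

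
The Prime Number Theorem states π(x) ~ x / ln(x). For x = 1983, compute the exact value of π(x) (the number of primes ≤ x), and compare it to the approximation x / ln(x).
π(1983) = 299;  x/ln(x) ≈ 261.18;  relative error ≈ 12.65%.

Directly count primes up to 1983: π(1983) = 299. The PNT approximation gives 1983/ln(1983) ≈ 1983/7.59237 ≈ 261.18. Relative error (π(x) − x/ln(x)) / π(x) ≈ 12.65%; the approximation is known to undercount slightly (Li(x) is a better estimate).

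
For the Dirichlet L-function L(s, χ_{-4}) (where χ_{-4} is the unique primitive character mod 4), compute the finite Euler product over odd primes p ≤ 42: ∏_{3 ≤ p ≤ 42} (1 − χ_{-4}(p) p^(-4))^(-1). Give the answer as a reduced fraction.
∏ = 432087862418865343553833546534281744421/436917989841417958707951316628574044160

The odd primes p ≤ 42 are [3, 5, 7, 11, 13, 17, 19, 23, 29, 31, 37, 41]. For each, χ(p) = 1 if p ≡ 1 mod 4, χ(p) = −1 if p ≡ 3 mod 4. Taking (1 − χ(p)/p^4)^(-1) = p^4/(p^4 − χ(p)): (1 − (-1)/3^4)^(-1) · (1 − (1)/5^4)^(-1) · (1 − (-1)/7^4)^(-1) · (1 − (-1)/11^4)^(-1) · (1 − (1)/13^4)^(-1) · (1 − (1)/17^4)^(-1) · (1 − (-1)/19^4)^(-1) · (1 − (-1)/23^4)^(-1) · (1 − (1)/29^4)^(-1) · (1 − (-1)/31^4)^(-1) · (1 − (1)/37^4)^(-1) · (1 − (1)/41^4)^(-1) = 432087862418865343553833546534281744421/436917989841417958707951316628574044160.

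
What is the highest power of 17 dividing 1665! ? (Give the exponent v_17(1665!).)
v_17(1665!) = 102

Legendre's formula: v_p(n!) = Σ_{k ≥ 1} ⌊n / p^k⌋. For p = 17, n = 1665, the terms are:
  ⌊1665/17^1⌋ = ⌊1665/17⌋ = 97
  ⌊1665/17^2⌋ = ⌊1665/289⌋ = 5
(the next term ⌊1665/17^3⌋ = 0, terminating the sum). Summing: v_17(1665!) = 97 + 5 = 102.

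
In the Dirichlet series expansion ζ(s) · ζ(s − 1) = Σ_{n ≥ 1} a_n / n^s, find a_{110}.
σ(110) = 216

In the product (Σ m^0/m^s)(Σ k / k^s) = Σ (Σ_{d | n} d) / n^s, the coefficient of 1/n^s is σ(n) = Σ_{d | n} d. For n = 110, divisors are [1, 2, 5, 10, 11, 22, 55, 110]; summing: σ(110) = 216.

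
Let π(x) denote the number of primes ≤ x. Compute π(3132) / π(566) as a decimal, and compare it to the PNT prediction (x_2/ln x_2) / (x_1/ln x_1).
π(3132)/π(566) = 445/103 ≈ 4.3204;  PNT prediction ≈ 4.3575.

π(566) = 103 and π(3132) = 445, so π(3132)/π(566) ≈ 4.3204. The PNT-predicted ratio is (3132/ln(3132)) / (566/ln(566)) ≈ 4.3575. The two agree to within a few percent, as expected.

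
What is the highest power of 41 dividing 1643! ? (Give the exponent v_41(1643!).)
v_41(1643!) = 40

Legendre's formula: v_p(n!) = Σ_{k ≥ 1} ⌊n / p^k⌋. For p = 41, n = 1643, the terms are:
  ⌊1643/41^1⌋ = ⌊1643/41⌋ = 40
(the next term ⌊1643/41^2⌋ = 0, terminating the sum). Summing: v_41(1643!) = 40 = 40.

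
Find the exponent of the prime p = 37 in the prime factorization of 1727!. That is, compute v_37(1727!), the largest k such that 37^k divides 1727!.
v_37(1727!) = 47

Legendre's formula: v_p(n!) = Σ_{k ≥ 1} ⌊n / p^k⌋. For p = 37, n = 1727, the terms are:
  ⌊1727/37^1⌋ = ⌊1727/37⌋ = 46
  ⌊1727/37^2⌋ = ⌊1727/1369⌋ = 1
(the next term ⌊1727/37^3⌋ = 0, terminating the sum). Summing: v_37(1727!) = 46 + 1 = 47.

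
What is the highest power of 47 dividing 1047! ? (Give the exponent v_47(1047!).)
v_47(1047!) = 22

Legendre's formula: v_p(n!) = Σ_{k ≥ 1} ⌊n / p^k⌋. For p = 47, n = 1047, the terms are:
  ⌊1047/47^1⌋ = ⌊1047/47⌋ = 22
(the next term ⌊1047/47^2⌋ = 0, terminating the sum). Summing: v_47(1047!) = 22 = 22.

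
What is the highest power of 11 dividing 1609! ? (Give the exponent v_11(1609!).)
v_11(1609!) = 160

Legendre's formula: v_p(n!) = Σ_{k ≥ 1} ⌊n / p^k⌋. For p = 11, n = 1609, the terms are:
  ⌊1609/11^1⌋ = ⌊1609/11⌋ = 146
  ⌊1609/11^2⌋ = ⌊1609/121⌋ = 13
  ⌊1609/11^3⌋ = ⌊1609/1331⌋ = 1
(the next term ⌊1609/11^4⌋ = 0, terminating the sum). Summing: v_11(1609!) = 146 + 13 + 1 = 160.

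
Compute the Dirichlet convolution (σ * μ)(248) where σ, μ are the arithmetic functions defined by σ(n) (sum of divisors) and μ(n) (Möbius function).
(σ * μ)(248) = 248

Divisors of 248: [1, 2, 4, 8, 31, 62, 124, 248]. For each d | 248:
  d = 1: σ(1) · μ(248/1) = 1 · 0 = 0
  d = 2: σ(2) · μ(248/2) = 3 · 0 = 0
  d = 4: σ(4) · μ(248/4) = 7 · 1 = 7
  d = 8: σ(8) · μ(248/8) = 15 · -1 = -15
  d = 31: σ(31) · μ(248/31) = 32 · 0 = 0
  d = 62: σ(62) · μ(248/62) = 96 · 0 = 0
  d = 124: σ(124) · μ(248/124) = 224 · -1 = -224
  d = 248: σ(248) · μ(248/248) = 480 · 1 = 480
Summing: (σ * μ)(248) = 0 + 0 + 7 + -15 + 0 + 0 + -224 + 480 = 248.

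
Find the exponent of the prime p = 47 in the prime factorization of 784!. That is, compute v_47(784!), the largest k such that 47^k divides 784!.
v_47(784!) = 16

Legendre's formula: v_p(n!) = Σ_{k ≥ 1} ⌊n / p^k⌋. For p = 47, n = 784, the terms are:
  ⌊784/47^1⌋ = ⌊784/47⌋ = 16
(the next term ⌊784/47^2⌋ = 0, terminating the sum). Summing: v_47(784!) = 16 = 16.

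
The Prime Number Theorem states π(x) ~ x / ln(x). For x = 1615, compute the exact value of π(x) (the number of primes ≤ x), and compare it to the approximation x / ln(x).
π(1615) = 255;  x/ln(x) ≈ 218.62;  relative error ≈ 14.26%.

Directly count primes up to 1615: π(1615) = 255. The PNT approximation gives 1615/ln(1615) ≈ 1615/7.38709 ≈ 218.62. Relative error (π(x) − x/ln(x)) / π(x) ≈ 14.26%; the approximation is known to undercount slightly (Li(x) is a better estimate).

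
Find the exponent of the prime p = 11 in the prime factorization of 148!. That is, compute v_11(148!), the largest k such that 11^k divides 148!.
v_11(148!) = 14

Legendre's formula: v_p(n!) = Σ_{k ≥ 1} ⌊n / p^k⌋. For p = 11, n = 148, the terms are:
  ⌊148/11^1⌋ = ⌊148/11⌋ = 13
  ⌊148/11^2⌋ = ⌊148/121⌋ = 1
(the next term ⌊148/11^3⌋ = 0, terminating the sum). Summing: v_11(148!) = 13 + 1 = 14.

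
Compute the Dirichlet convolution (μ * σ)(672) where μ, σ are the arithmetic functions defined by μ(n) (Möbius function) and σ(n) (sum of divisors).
(μ * σ)(672) = 672

Divisors of 672: [1, 2, 3, 4, 6, 7, 8, 12, 14, 16, 21, 24, 28, 32, 42, 48, 56, 84, 96, 112, 168, 224, 336, 672]. For each d | 672:
  d = 1: μ(1) · σ(672/1) = 1 · 2016 = 2016
  d = 2: μ(2) · σ(672/2) = -1 · 992 = -992
  d = 3: μ(3) · σ(672/3) = -1 · 504 = -504
  d = 4: μ(4) · σ(672/4) = 0 · 480 = 0
  d = 6: μ(6) · σ(672/6) = 1 · 248 = 248
  d = 7: μ(7) · σ(672/7) = -1 · 252 = -252
  d = 8: μ(8) · σ(672/8) = 0 · 224 = 0
  d = 12: μ(12) · σ(672/12) = 0 · 120 = 0
  d = 14: μ(14) · σ(672/14) = 1 · 124 = 124
  d = 16: μ(16) · σ(672/16) = 0 · 96 = 0
  d = 21: μ(21) · σ(672/21) = 1 · 63 = 63
  d = 24: μ(24) · σ(672/24) = 0 · 56 = 0
  d = 28: μ(28) · σ(672/28) = 0 · 60 = 0
  d = 32: μ(32) · σ(672/32) = 0 · 32 = 0
  d = 42: μ(42) · σ(672/42) = -1 · 31 = -31
  d = 48: μ(48) · σ(672/48) = 0 · 24 = 0
  d = 56: μ(56) · σ(672/56) = 0 · 28 = 0
  d = 84: μ(84) · σ(672/84) = 0 · 15 = 0
  d = 96: μ(96) · σ(672/96) = 0 · 8 = 0
  d = 112: μ(112) · σ(672/112) = 0 · 12 = 0
  d = 168: μ(168) · σ(672/168) = 0 · 7 = 0
  d = 224: μ(224) · σ(672/224) = 0 · 4 = 0
  d = 336: μ(336) · σ(672/336) = 0 · 3 = 0
  d = 672: μ(672) · σ(672/672) = 0 · 1 = 0
Summing: (μ * σ)(672) = 2016 + -992 + -504 + 0 + 248 + -252 + 0 + 0 + 124 + 0 + 63 + 0 + 0 + 0 + -31 + 0 + 0 + 0 + 0 + 0 + 0 + 0 + 0 + 0 = 672.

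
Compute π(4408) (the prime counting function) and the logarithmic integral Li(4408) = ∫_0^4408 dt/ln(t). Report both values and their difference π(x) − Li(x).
π(4408) = 599;  Li(4408) ≈ 614.27;  π(x) − Li(x) ≈ -15.27.

Direct count of primes ≤ 4408 gives π(4408) = 599. Numerical evaluation of the logarithmic integral gives Li(4408) ≈ 614.27. The difference π(x) − Li(x) ≈ -15.27 is typically negative for small/moderate x (Li(x) overestimates), though Littlewood's theorem shows this sign changes infinitely often.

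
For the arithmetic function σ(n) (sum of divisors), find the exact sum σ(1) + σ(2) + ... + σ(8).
Σ_{n ≤ 8} σ(n) = 56

Compute σ(n) for each 1 ≤ n ≤ 8: σ(1) = 1, σ(2) = 3, σ(3) = 4, σ(4) = 7, σ(5) = 6, σ(6) = 12, σ(7) = 8, σ(8) = 15. Summing all 8 values: 56. (Average order: Σ_{n ≤ x} σ(n) ~ (π²/12) x². For x = 8, (π²/12)·8² ≈ 52.64.)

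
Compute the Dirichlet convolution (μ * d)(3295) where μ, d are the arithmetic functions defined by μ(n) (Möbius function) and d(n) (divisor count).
(μ * d)(3295) = 1

Divisors of 3295: [1, 5, 659, 3295]. For each d | 3295:
  d = 1: μ(1) · d(3295/1) = 1 · 4 = 4
  d = 5: μ(5) · d(3295/5) = -1 · 2 = -2
  d = 659: μ(659) · d(3295/659) = -1 · 2 = -2
  d = 3295: μ(3295) · d(3295/3295) = 1 · 1 = 1
Summing: (μ * d)(3295) = 4 + -2 + -2 + 1 = 1.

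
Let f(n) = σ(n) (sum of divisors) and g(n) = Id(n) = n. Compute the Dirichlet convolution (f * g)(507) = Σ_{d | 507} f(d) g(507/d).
(σ * Id)(507) = 3738

Divisors of 507: [1, 3, 13, 39, 169, 507]. For each d | 507:
  d = 1: σ(1) · Id(507/1) = 1 · 507 = 507
  d = 3: σ(3) · Id(507/3) = 4 · 169 = 676
  d = 13: σ(13) · Id(507/13) = 14 · 39 = 546
  d = 39: σ(39) · Id(507/39) = 56 · 13 = 728
  d = 169: σ(169) · Id(507/169) = 183 · 3 = 549
  d = 507: σ(507) · Id(507/507) = 732 · 1 = 732
Summing: (σ * Id)(507) = 507 + 676 + 546 + 728 + 549 + 732 = 3738.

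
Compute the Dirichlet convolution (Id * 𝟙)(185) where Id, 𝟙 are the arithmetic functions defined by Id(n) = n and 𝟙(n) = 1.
(Id * 𝟙)(185) = 228

Divisors of 185: [1, 5, 37, 185]. For each d | 185:
  d = 1: Id(1) · 𝟙(185/1) = 1 · 1 = 1
  d = 5: Id(5) · 𝟙(185/5) = 5 · 1 = 5
  d = 37: Id(37) · 𝟙(185/37) = 37 · 1 = 37
  d = 185: Id(185) · 𝟙(185/185) = 185 · 1 = 185
Summing: (Id * 𝟙)(185) = 1 + 5 + 37 + 185 = 228.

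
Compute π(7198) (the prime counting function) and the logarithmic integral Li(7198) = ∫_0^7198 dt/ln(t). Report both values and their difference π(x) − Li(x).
π(7198) = 919;  Li(7198) ≈ 936.66;  π(x) − Li(x) ≈ -17.66.

Direct count of primes ≤ 7198 gives π(7198) = 919. Numerical evaluation of the logarithmic integral gives Li(7198) ≈ 936.66. The difference π(x) − Li(x) ≈ -17.66 is typically negative for small/moderate x (Li(x) overestimates), though Littlewood's theorem shows this sign changes infinitely often.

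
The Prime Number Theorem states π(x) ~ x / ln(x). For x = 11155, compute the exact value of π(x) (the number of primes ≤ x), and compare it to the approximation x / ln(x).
π(11155) = 1350;  x/ln(x) ≈ 1196.93;  relative error ≈ 11.34%.

Directly count primes up to 11155: π(11155) = 1350. The PNT approximation gives 11155/ln(11155) ≈ 11155/9.31964 ≈ 1196.93. Relative error (π(x) − x/ln(x)) / π(x) ≈ 11.34%; the approximation is known to undercount slightly (Li(x) is a better estimate).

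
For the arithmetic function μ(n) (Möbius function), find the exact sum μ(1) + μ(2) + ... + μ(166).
Σ_{n ≤ 166} μ(n) = 0

Compute μ(n) for each 1 ≤ n ≤ 166: μ(1) = 1, μ(2) = -1, μ(3) = -1, μ(4) = 0, μ(5) = -1, μ(6) = 1, μ(7) = -1, μ(8) = 0, μ(9) = 0, μ(10) = 1, μ(11) = -1, μ(12) = 0, μ(13) = -1, μ(14) = 1, μ(15) = 1, μ(16) = 0, μ(17) = -1, μ(18) = 0, μ(19) = -1, μ(20) = 0, μ(21) = 1, μ(22) = 1, μ(23) = -1, μ(24) = 0, μ(25) = 0, μ(26) = 1, μ(27) = 0, μ(28) = 0, μ(29) = -1, μ(30) = -1, μ(31) = -1, μ(32) = 0, μ(33) = 1, μ(34) = 1, μ(35) = 1, μ(36) = 0, μ(37) = -1, μ(38) = 1, μ(39) = 1, μ(40) = 0, μ(41) = -1, μ(42) = -1, μ(43) = -1, μ(44) = 0, μ(45) = 0, μ(46) = 1, μ(47) = -1, μ(48) = 0, μ(49) = 0, μ(50) = 0, μ(51) = 1, μ(52) = 0, μ(53) = -1, μ(54) = 0, μ(55) = 1, μ(56) = 0, μ(57) = 1, μ(58) = 1, μ(59) = -1, μ(60) = 0, μ(61) = -1, μ(62) = 1, μ(63) = 0, μ(64) = 0, μ(65) = 1, μ(66) = -1, μ(67) = -1, μ(68) = 0, μ(69) = 1, μ(70) = -1, μ(71) = -1, μ(72) = 0, μ(73) = -1, μ(74) = 1, μ(75) = 0, μ(76) = 0, μ(77) = 1, μ(78) = -1, μ(79) = -1, μ(80) = 0, μ(81) = 0, μ(82) = 1, μ(83) = -1, μ(84) = 0, μ(85) = 1, μ(86) = 1, μ(87) = 1, μ(88) = 0, μ(89) = -1, μ(90) = 0, μ(91) = 1, μ(92) = 0, μ(93) = 1, μ(94) = 1, μ(95) = 1, μ(96) = 0, μ(97) = -1, μ(98) = 0, μ(99) = 0, μ(100) = 0, μ(101) = -1, μ(102) = -1, μ(103) = -1, μ(104) = 0, μ(105) = -1, μ(106) = 1, μ(107) = -1, μ(108) = 0, μ(109) = -1, μ(110) = -1, μ(111) = 1, μ(112) = 0, μ(113) = -1, μ(114) = -1, μ(115) = 1, μ(116) = 0, μ(117) = 0, μ(118) = 1, μ(119) = 1, μ(120) = 0, μ(121) = 0, μ(122) = 1, μ(123) = 1, μ(124) = 0, μ(125) = 0, μ(126) = 0, μ(127) = -1, μ(128) = 0, μ(129) = 1, μ(130) = -1, μ(131) = -1, μ(132) = 0, μ(133) = 1, μ(134) = 1, μ(135) = 0, μ(136) = 0, μ(137) = -1, μ(138) = -1, μ(139) = -1, μ(140) = 0, μ(141) = 1, μ(142) = 1, μ(143) = 1, μ(144) = 0, μ(145) = 1, μ(146) = 1, μ(147) = 0, μ(148) = 0, μ(149) = -1, μ(150) = 0, μ(151) = -1, μ(152) = 0, μ(153) = 0, μ(154) = -1, μ(155) = 1, μ(156) = 0, μ(157) = -1, μ(158) = 1, μ(159) = 1, μ(160) = 0, μ(161) = 1, μ(162) = 0, μ(163) = -1, μ(164) = 0, μ(165) = -1, μ(166) = 1. Summing all 166 values: 0. (Mertens function M(x) = Σ_{n ≤ x} μ(n); on average M(x) should be small (PNT ⟺ M(x) = o(x)).)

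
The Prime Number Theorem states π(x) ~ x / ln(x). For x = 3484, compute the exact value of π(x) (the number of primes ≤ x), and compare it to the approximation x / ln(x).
π(3484) = 487;  x/ln(x) ≈ 427.17;  relative error ≈ 12.28%.

Directly count primes up to 3484: π(3484) = 487. The PNT approximation gives 3484/ln(3484) ≈ 3484/8.15594 ≈ 427.17. Relative error (π(x) − x/ln(x)) / π(x) ≈ 12.28%; the approximation is known to undercount slightly (Li(x) is a better estimate).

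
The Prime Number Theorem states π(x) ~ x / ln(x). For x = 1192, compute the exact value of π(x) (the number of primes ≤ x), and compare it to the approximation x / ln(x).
π(1192) = 195;  x/ln(x) ≈ 168.28;  relative error ≈ 13.70%.

Directly count primes up to 1192: π(1192) = 195. The PNT approximation gives 1192/ln(1192) ≈ 1192/7.08339 ≈ 168.28. Relative error (π(x) − x/ln(x)) / π(x) ≈ 13.70%; the approximation is known to undercount slightly (Li(x) is a better estimate).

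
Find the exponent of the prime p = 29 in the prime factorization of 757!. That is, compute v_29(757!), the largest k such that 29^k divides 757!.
v_29(757!) = 26

Legendre's formula: v_p(n!) = Σ_{k ≥ 1} ⌊n / p^k⌋. For p = 29, n = 757, the terms are:
  ⌊757/29^1⌋ = ⌊757/29⌋ = 26
(the next term ⌊757/29^2⌋ = 0, terminating the sum). Summing: v_29(757!) = 26 = 26.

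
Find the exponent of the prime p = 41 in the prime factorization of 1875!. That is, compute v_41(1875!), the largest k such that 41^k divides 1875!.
v_41(1875!) = 46

Legendre's formula: v_p(n!) = Σ_{k ≥ 1} ⌊n / p^k⌋. For p = 41, n = 1875, the terms are:
  ⌊1875/41^1⌋ = ⌊1875/41⌋ = 45
  ⌊1875/41^2⌋ = ⌊1875/1681⌋ = 1
(the next term ⌊1875/41^3⌋ = 0, terminating the sum). Summing: v_41(1875!) = 45 + 1 = 46.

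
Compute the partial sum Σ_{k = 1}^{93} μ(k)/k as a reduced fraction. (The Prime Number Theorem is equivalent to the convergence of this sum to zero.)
Σ μ(k)/k = 160646574025887074368700140133097/7922913965448516923550179200452770

Values of μ(k) for 1 ≤ k ≤ 93: μ(1) = 1, μ(2) = -1, μ(3) = -1, μ(5) = -1, μ(6) = 1, μ(7) = -1, μ(10) = 1, μ(11) = -1, μ(13) = -1, μ(14) = 1, μ(15) = 1, μ(17) = -1, μ(19) = -1, μ(21) = 1, μ(22) = 1, μ(23) = -1, μ(26) = 1, μ(29) = -1, μ(30) = -1, μ(31) = -1, μ(33) = 1, μ(34) = 1, μ(35) = 1, μ(37) = -1, μ(38) = 1, μ(39) = 1, μ(41) = -1, μ(42) = -1, μ(43) = -1, μ(46) = 1, μ(47) = -1, μ(51) = 1, μ(53) = -1, μ(55) = 1, μ(57) = 1, μ(58) = 1, μ(59) = -1, μ(61) = -1, μ(62) = 1, μ(65) = 1, μ(66) = -1, μ(67) = -1, μ(69) = 1, μ(70) = -1, μ(71) = -1, μ(73) = -1, μ(74) = 1, μ(77) = 1, μ(78) = -1, μ(79) = -1, μ(82) = 1, μ(83) = -1, μ(85) = 1, μ(86) = 1, μ(87) = 1, μ(89) = -1, μ(91) = 1, μ(93) = 1, with μ = 0 on non-squarefree integers. Summing μ(k)/k for k where μ(k) ≠ 0 gives 160646574025887074368700140133097/7922913965448516923550179200452770 ≈ 0.0203. (PNT ⟺ this sum → 0 as n → ∞.)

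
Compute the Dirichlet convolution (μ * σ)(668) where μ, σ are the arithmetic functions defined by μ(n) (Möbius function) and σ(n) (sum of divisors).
(μ * σ)(668) = 668

Divisors of 668: [1, 2, 4, 167, 334, 668]. For each d | 668:
  d = 1: μ(1) · σ(668/1) = 1 · 1176 = 1176
  d = 2: μ(2) · σ(668/2) = -1 · 504 = -504
  d = 4: μ(4) · σ(668/4) = 0 · 168 = 0
  d = 167: μ(167) · σ(668/167) = -1 · 7 = -7
  d = 334: μ(334) · σ(668/334) = 1 · 3 = 3
  d = 668: μ(668) · σ(668/668) = 0 · 1 = 0
Summing: (μ * σ)(668) = 1176 + -504 + 0 + -7 + 3 + 0 = 668.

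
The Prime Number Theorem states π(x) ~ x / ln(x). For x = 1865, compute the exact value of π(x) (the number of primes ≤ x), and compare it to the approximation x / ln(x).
π(1865) = 284;  x/ln(x) ≈ 247.64;  relative error ≈ 12.80%.

Directly count primes up to 1865: π(1865) = 284. The PNT approximation gives 1865/ln(1865) ≈ 1865/7.53102 ≈ 247.64. Relative error (π(x) − x/ln(x)) / π(x) ≈ 12.80%; the approximation is known to undercount slightly (Li(x) is a better estimate).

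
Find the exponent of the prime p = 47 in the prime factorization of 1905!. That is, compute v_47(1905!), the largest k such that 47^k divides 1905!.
v_47(1905!) = 40

Legendre's formula: v_p(n!) = Σ_{k ≥ 1} ⌊n / p^k⌋. For p = 47, n = 1905, the terms are:
  ⌊1905/47^1⌋ = ⌊1905/47⌋ = 40
(the next term ⌊1905/47^2⌋ = 0, terminating the sum). Summing: v_47(1905!) = 40 = 40.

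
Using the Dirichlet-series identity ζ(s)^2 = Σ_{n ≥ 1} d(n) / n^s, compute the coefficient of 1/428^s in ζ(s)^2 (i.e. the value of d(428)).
d(428) = 6

ζ(s)^2 = (Σ 1/m^s)(Σ 1/k^s). The coefficient of 1/n^s in the product is the number of ordered pairs (m, k) with mk = n, which equals d(n). For n = 428, divisors are [1, 2, 4, 107, 214, 428], so d(428) = 6.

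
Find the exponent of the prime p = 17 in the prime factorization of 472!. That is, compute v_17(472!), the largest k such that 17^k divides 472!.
v_17(472!) = 28

Legendre's formula: v_p(n!) = Σ_{k ≥ 1} ⌊n / p^k⌋. For p = 17, n = 472, the terms are:
  ⌊472/17^1⌋ = ⌊472/17⌋ = 27
  ⌊472/17^2⌋ = ⌊472/289⌋ = 1
(the next term ⌊472/17^3⌋ = 0, terminating the sum). Summing: v_17(472!) = 27 + 1 = 28.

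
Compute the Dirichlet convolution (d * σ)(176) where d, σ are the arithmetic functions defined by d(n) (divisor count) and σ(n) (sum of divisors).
(d * σ)(176) = 1386

Divisors of 176: [1, 2, 4, 8, 11, 16, 22, 44, 88, 176]. For each d | 176:
  d = 1: d(1) · σ(176/1) = 1 · 372 = 372
  d = 2: d(2) · σ(176/2) = 2 · 180 = 360
  d = 4: d(4) · σ(176/4) = 3 · 84 = 252
  d = 8: d(8) · σ(176/8) = 4 · 36 = 144
  d = 11: d(11) · σ(176/11) = 2 · 31 = 62
  d = 16: d(16) · σ(176/16) = 5 · 12 = 60
  d = 22: d(22) · σ(176/22) = 4 · 15 = 60
  d = 44: d(44) · σ(176/44) = 6 · 7 = 42
  d = 88: d(88) · σ(176/88) = 8 · 3 = 24
  d = 176: d(176) · σ(176/176) = 10 · 1 = 10
Summing: (d * σ)(176) = 372 + 360 + 252 + 144 + 62 + 60 + 60 + 42 + 24 + 10 = 1386.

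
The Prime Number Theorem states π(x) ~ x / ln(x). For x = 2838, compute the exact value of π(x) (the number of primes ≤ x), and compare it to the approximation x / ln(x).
π(2838) = 412;  x/ln(x) ≈ 356.94;  relative error ≈ 13.36%.

Directly count primes up to 2838: π(2838) = 412. The PNT approximation gives 2838/ln(2838) ≈ 2838/7.95085 ≈ 356.94. Relative error (π(x) − x/ln(x)) / π(x) ≈ 13.36%; the approximation is known to undercount slightly (Li(x) is a better estimate).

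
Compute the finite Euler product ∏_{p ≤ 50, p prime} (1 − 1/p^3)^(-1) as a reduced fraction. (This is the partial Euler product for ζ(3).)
∏ = 1417934272824755236225375034446860319/1179638474528270622029363943840940032

The primes p ≤ 50 are [2, 3, 5, 7, 11, 13, 17, 19, 23, 29, 31, 37, 41, 43, 47]. For each prime, (1 − 1/p^3)^(-1) = p^3 / (p^3 − 1). The product is (1 − 1/2^3)^(-1), (1 − 1/3^3)^(-1), (1 − 1/5^3)^(-1), (1 − 1/7^3)^(-1), (1 − 1/11^3)^(-1), (1 − 1/13^3)^(-1), (1 − 1/17^3)^(-1), (1 − 1/19^3)^(-1), (1 − 1/23^3)^(-1), (1 − 1/29^3)^(-1), (1 − 1/31^3)^(-1), (1 − 1/37^3)^(-1), (1 − 1/41^3)^(-1), (1 − 1/43^3)^(-1), (1 − 1/47^3)^(-1) = ∏ p^3 / (p^3 − 1) = 1417934272824755236225375034446860319/1179638474528270622029363943840940032.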